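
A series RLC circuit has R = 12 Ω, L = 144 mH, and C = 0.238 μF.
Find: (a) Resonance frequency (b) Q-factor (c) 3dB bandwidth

Step 1 — Resonance: ω₀ = 1/√(LC) = 1/√(0.144·2.38e-07) = 5402 rad/s.
Step 2 — f₀ = ω₀/(2π) = 859.7 Hz.
Step 3 — Series Q: Q = ω₀L/R = 5402·0.144/12 = 64.82.
Step 4 — Bandwidth: Δω = ω₀/Q = 83.33 rad/s; BW = Δω/(2π) = 13.26 Hz.

(a) f₀ = 859.7 Hz  (b) Q = 64.82  (c) BW = 13.26 Hz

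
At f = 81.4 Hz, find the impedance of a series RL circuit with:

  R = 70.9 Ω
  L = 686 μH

Step 1 — Angular frequency: ω = 2π·f = 2π·81.4 = 511.5 rad/s.
Step 2 — Component impedances:
  R: Z = R = 70.9 Ω
  L: Z = jωL = j·511.5·0.000686 = 0 + j0.3509 Ω
Step 3 — Series combination: Z_total = R + L = 70.9 + j0.3509 Ω = 70.9∠0.3° Ω.

Z = 70.9 + j0.3509 Ω = 70.9∠0.3° Ω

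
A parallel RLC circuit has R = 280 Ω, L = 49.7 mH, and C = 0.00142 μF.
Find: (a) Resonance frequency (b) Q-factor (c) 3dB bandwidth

Step 1 — Resonance: ω₀ = 1/√(LC) = 1/√(0.0497·1.42e-09) = 1.19e+05 rad/s.
Step 2 — f₀ = ω₀/(2π) = 1.895e+04 Hz.
Step 3 — Parallel Q: Q = R/(ω₀L) = 280/(1.19e+05·0.0497) = 0.04733.
Step 4 — Bandwidth: Δω = ω₀/Q = 2.515e+06 rad/s; BW = Δω/(2π) = 4.003e+05 Hz.

(a) f₀ = 1.895e+04 Hz  (b) Q = 0.04733  (c) BW = 4.003e+05 Hz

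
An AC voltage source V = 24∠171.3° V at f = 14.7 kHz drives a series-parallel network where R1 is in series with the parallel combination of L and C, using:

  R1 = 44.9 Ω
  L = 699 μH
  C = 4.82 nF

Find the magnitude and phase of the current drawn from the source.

Step 1 — Angular frequency: ω = 2π·f = 2π·1.47e+04 = 9.236e+04 rad/s.
Step 2 — Component impedances:
  R1: Z = R = 44.9 Ω
  L: Z = jωL = j·9.236e+04·0.000699 = 0 + j64.56 Ω
  C: Z = 1/(jωC) = -j/(ω·C) = 0 - j2246 Ω
Step 3 — Parallel branch: L || C = 1/(1/L + 1/C) = 0 + j66.47 Ω.
Step 4 — Series with R1: Z_total = R1 + (L || C) = 44.9 + j66.47 Ω = 80.22∠56.0° Ω.
Step 5 — Source phasor: V = 24∠171.3° V = -23.72 + j3.63 V.
Step 6 — Ohm's law: I = V / Z_total = (-23.72 + j3.63) / (44.9 + j66.47) = -0.128 + j0.2704 A.
Step 7 — Convert to polar: |I| = 0.2992 A, ∠I = 115.3°.

I = 0.2992∠115.3° A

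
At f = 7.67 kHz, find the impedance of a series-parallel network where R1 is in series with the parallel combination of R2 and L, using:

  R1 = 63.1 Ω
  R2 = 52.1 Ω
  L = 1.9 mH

Step 1 — Angular frequency: ω = 2π·f = 2π·7670 = 4.819e+04 rad/s.
Step 2 — Component impedances:
  R1: Z = R = 63.1 Ω
  R2: Z = R = 52.1 Ω
  L: Z = jωL = j·4.819e+04·0.0019 = 0 + j91.56 Ω
Step 3 — Parallel branch: R2 || L = 1/(1/R2 + 1/L) = 39.36 + j22.39 Ω.
Step 4 — Series with R1: Z_total = R1 + (R2 || L) = 102.5 + j22.39 Ω = 104.9∠12.3° Ω.

Z = 102.5 + j22.39 Ω = 104.9∠12.3° Ω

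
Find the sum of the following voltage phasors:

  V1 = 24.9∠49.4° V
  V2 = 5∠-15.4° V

Step 1 — Convert each phasor to rectangular form:
  V1 = 24.9·(cos(49.4°) + j·sin(49.4°)) = 16.2 + j18.91 V
  V2 = 5·(cos(-15.4°) + j·sin(-15.4°)) = 4.82 - j1.328 V
Step 2 — Sum components: V_total = 21.02 + j17.58 V.
Step 3 — Convert to polar: |V_total| = 27.4 V, ∠V_total = 39.9°.

V_total = 27.4∠39.9° V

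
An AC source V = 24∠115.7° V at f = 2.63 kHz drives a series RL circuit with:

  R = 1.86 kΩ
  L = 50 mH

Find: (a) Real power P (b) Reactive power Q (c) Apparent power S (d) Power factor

Step 1 — Angular frequency: ω = 2π·f = 2π·2630 = 1.652e+04 rad/s.
Step 2 — Component impedances:
  R: Z = R = 1860 Ω
  L: Z = jωL = j·1.652e+04·0.05 = 0 + j826.2 Ω
Step 3 — Series combination: Z_total = R + L = 1860 + j826.2 Ω = 2035∠24.0° Ω.
Step 4 — Source phasor: V = 24∠115.7° V = -10.41 + j21.63 V.
Step 5 — Current: I = V / Z = -0.0003598 + j0.01179 A = 0.01179∠91.7° A.
Step 6 — Complex power: S = V·I* = 0.2586 + j0.1149 VA.
Step 7 — Real power: P = Re(S) = 0.2586 W.
Step 8 — Reactive power: Q = Im(S) = 0.1149 VAR.
Step 9 — Apparent power: |S| = 0.283 VA.
Step 10 — Power factor: PF = P/|S| = 0.9139 (lagging).

(a) P = 0.2586 W  (b) Q = 0.1149 VAR  (c) S = 0.283 VA  (d) PF = 0.9139 (lagging)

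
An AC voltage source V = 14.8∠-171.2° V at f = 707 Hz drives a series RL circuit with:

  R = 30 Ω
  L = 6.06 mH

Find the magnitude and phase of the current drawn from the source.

Step 1 — Angular frequency: ω = 2π·f = 2π·707 = 4442 rad/s.
Step 2 — Component impedances:
  R: Z = R = 30 Ω
  L: Z = jωL = j·4442·0.00606 = 0 + j26.92 Ω
Step 3 — Series combination: Z_total = R + L = 30 + j26.92 Ω = 40.31∠41.9° Ω.
Step 4 — Source phasor: V = 14.8∠-171.2° V = -14.63 - j2.264 V.
Step 5 — Ohm's law: I = V / Z_total = (-14.63 - j2.264) / (30 + j26.92) = -0.3076 + j0.2005 A.
Step 6 — Convert to polar: |I| = 0.3672 A, ∠I = 146.9°.

I = 0.3672∠146.9° A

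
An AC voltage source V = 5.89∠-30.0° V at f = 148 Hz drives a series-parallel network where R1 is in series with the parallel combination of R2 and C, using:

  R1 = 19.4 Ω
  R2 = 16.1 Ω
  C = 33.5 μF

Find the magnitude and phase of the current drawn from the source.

Step 1 — Angular frequency: ω = 2π·f = 2π·148 = 929.9 rad/s.
Step 2 — Component impedances:
  R1: Z = R = 19.4 Ω
  R2: Z = R = 16.1 Ω
  C: Z = 1/(jωC) = -j/(ω·C) = 0 - j32.1 Ω
Step 3 — Parallel branch: R2 || C = 1/(1/R2 + 1/C) = 12.86 - j6.452 Ω.
Step 4 — Series with R1: Z_total = R1 + (R2 || C) = 32.26 - j6.452 Ω = 32.9∠-11.3° Ω.
Step 5 — Source phasor: V = 5.89∠-30.0° V = 5.101 - j2.945 V.
Step 6 — Ohm's law: I = V / Z_total = (5.101 - j2.945) / (32.26 - j6.452) = 0.1696 - j0.05737 A.
Step 7 — Convert to polar: |I| = 0.179 A, ∠I = -18.7°.

I = 0.179∠-18.7° A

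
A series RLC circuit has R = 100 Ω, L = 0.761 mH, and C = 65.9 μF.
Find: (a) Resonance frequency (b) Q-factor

Step 1 — Resonance condition Im(Z)=0 gives ω₀ = 1/√(LC).
Step 2 — ω₀ = 1/√(0.000761·6.59e-05) = 4465 rad/s.
Step 3 — f₀ = ω₀/(2π) = 710.7 Hz.
Step 4 — Series Q: Q = ω₀L/R = 4465·0.000761/100 = 0.03398.

(a) f₀ = 710.7 Hz  (b) Q = 0.03398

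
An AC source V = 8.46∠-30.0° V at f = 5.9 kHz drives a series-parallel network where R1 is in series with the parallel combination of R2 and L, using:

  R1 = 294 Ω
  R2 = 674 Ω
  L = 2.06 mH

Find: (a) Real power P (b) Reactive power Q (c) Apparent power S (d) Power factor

Step 1 — Angular frequency: ω = 2π·f = 2π·5900 = 3.707e+04 rad/s.
Step 2 — Component impedances:
  R1: Z = R = 294 Ω
  R2: Z = R = 674 Ω
  L: Z = jωL = j·3.707e+04·0.00206 = 0 + j76.37 Ω
Step 3 — Parallel branch: R2 || L = 1/(1/R2 + 1/L) = 8.543 + j75.4 Ω.
Step 4 — Series with R1: Z_total = R1 + (R2 || L) = 302.5 + j75.4 Ω = 311.8∠14.0° Ω.
Step 5 — Source phasor: V = 8.46∠-30.0° V = 7.327 - j4.23 V.
Step 6 — Current: I = V / Z = 0.01952 - j0.01885 A = 0.02713∠-44.0° A.
Step 7 — Complex power: S = V·I* = 0.2227 + j0.05551 VA.
Step 8 — Real power: P = Re(S) = 0.2227 W.
Step 9 — Reactive power: Q = Im(S) = 0.05551 VAR.
Step 10 — Apparent power: |S| = 0.2295 VA.
Step 11 — Power factor: PF = P/|S| = 0.9703 (lagging).

(a) P = 0.2227 W  (b) Q = 0.05551 VAR  (c) S = 0.2295 VA  (d) PF = 0.9703 (lagging)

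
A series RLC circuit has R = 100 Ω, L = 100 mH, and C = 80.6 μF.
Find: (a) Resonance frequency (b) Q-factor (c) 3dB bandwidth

Step 1 — Resonance: ω₀ = 1/√(LC) = 1/√(0.1·8.06e-05) = 352.2 rad/s.
Step 2 — f₀ = ω₀/(2π) = 56.06 Hz.
Step 3 — Series Q: Q = ω₀L/R = 352.2·0.1/100 = 0.3522.
Step 4 — Bandwidth: Δω = ω₀/Q = 1000 rad/s; BW = Δω/(2π) = 159.2 Hz.

(a) f₀ = 56.06 Hz  (b) Q = 0.3522  (c) BW = 159.2 Hz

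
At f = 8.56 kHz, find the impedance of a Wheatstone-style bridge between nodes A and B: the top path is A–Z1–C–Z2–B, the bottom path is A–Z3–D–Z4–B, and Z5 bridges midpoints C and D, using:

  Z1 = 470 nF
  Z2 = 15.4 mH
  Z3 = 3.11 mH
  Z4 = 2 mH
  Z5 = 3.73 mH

Step 1 — Angular frequency: ω = 2π·f = 2π·8560 = 5.378e+04 rad/s.
Step 2 — Component impedances:
  Z1: Z = 1/(jωC) = -j/(ω·C) = 0 - j39.56 Ω
  Z2: Z = jωL = j·5.378e+04·0.0154 = 0 + j828.3 Ω
  Z3: Z = jωL = j·5.378e+04·0.00311 = 0 + j167.3 Ω
  Z4: Z = jωL = j·5.378e+04·0.002 = 0 + j107.6 Ω
  Z5: Z = jωL = j·5.378e+04·0.00373 = 0 + j200.6 Ω
Step 3 — Bridge requires nodal analysis (the Z5 bridge couples midpoints C and D, so the two paths cannot be reduced to a simple series/parallel combination). Setting node B to ground and injecting 1 A at node A, the 3-node admittance system at A, C, D solves to V_A = Z_AB = 0 + j146.2 Ω = 146.2∠90.0° Ω.

Z = 0 + j146.2 Ω = 146.2∠90.0° Ω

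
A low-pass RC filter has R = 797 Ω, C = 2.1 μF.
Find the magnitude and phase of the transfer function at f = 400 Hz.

Step 1 — Angular frequency: ω = 2π·400 = 2513 rad/s.
Step 2 — Transfer function: H(jω) = 1/(1 + jωRC).
Step 3 — Denominator: 1 + jωRC = 1 + j·2513·797·2.1e-06 = 1 + j4.206.
Step 4 — H = 0.05349 - j0.225.
Step 5 — Magnitude: |H| = 0.2313 (-12.7 dB); phase: φ = -76.6°.

|H| = 0.2313 (-12.7 dB), φ = -76.6°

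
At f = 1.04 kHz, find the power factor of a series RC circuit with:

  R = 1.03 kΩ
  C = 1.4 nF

Step 1 — Angular frequency: ω = 2π·f = 2π·1040 = 6535 rad/s.
Step 2 — Component impedances:
  R: Z = R = 1030 Ω
  C: Z = 1/(jωC) = -j/(ω·C) = 0 - j1.093e+05 Ω
Step 3 — Series combination: Z_total = R + C = 1030 - j1.093e+05 Ω = 1.093e+05∠-89.5° Ω.
Step 4 — Power factor: PF = cos(φ) = Re(Z)/|Z| = 1030/109315 = 0.009422.
Step 5 — Type: Im(Z) = -1.093e+05 ⇒ leading (phase φ = -89.5°).

PF = 0.009422 (leading, φ = -89.5°)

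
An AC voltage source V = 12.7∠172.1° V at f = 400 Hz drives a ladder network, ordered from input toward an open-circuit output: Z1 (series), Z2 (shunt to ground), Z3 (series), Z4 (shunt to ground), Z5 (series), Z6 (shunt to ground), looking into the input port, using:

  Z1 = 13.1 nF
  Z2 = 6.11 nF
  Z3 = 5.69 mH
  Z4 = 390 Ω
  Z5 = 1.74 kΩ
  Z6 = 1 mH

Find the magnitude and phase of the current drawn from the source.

Step 1 — Angular frequency: ω = 2π·f = 2π·400 = 2513 rad/s.
Step 2 — Component impedances:
  Z1: Z = 1/(jωC) = -j/(ω·C) = 0 - j3.037e+04 Ω
  Z2: Z = 1/(jωC) = -j/(ω·C) = 0 - j6.512e+04 Ω
  Z3: Z = jωL = j·2513·0.00569 = 0 + j14.3 Ω
  Z4: Z = R = 390 Ω
  Z5: Z = R = 1740 Ω
  Z6: Z = jωL = j·2513·0.001 = 0 + j2.513 Ω
Step 3 — Ladder network (open output): work backward from the far end, alternating series and parallel combinations. Z_in = 318.7 - j3.036e+04 Ω = 3.036e+04∠-89.4° Ω.
Step 4 — Source phasor: V = 12.7∠172.1° V = -12.58 + j1.746 V.
Step 5 — Ohm's law: I = V / Z_total = (-12.58 + j1.746) / (318.7 - j3.036e+04) = -6.184e-05 - j0.0004137 A.
Step 6 — Convert to polar: |I| = 0.0004183 A, ∠I = -98.5°.

I = 0.0004183∠-98.5° A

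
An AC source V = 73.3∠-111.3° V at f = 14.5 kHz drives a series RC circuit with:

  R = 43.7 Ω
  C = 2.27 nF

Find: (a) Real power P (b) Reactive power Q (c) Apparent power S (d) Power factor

Step 1 — Angular frequency: ω = 2π·f = 2π·1.45e+04 = 9.111e+04 rad/s.
Step 2 — Component impedances:
  R: Z = R = 43.7 Ω
  C: Z = 1/(jωC) = -j/(ω·C) = 0 - j4835 Ω
Step 3 — Series combination: Z_total = R + C = 43.7 - j4835 Ω = 4836∠-89.5° Ω.
Step 4 — Source phasor: V = 73.3∠-111.3° V = -26.63 - j68.29 V.
Step 5 — Current: I = V / Z = 0.01407 - j0.005634 A = 0.01516∠-21.8° A.
Step 6 — Complex power: S = V·I* = 0.01004 - j1.111 VA.
Step 7 — Real power: P = Re(S) = 0.01004 W.
Step 8 — Reactive power: Q = Im(S) = -1.111 VAR.
Step 9 — Apparent power: |S| = 1.111 VA.
Step 10 — Power factor: PF = P/|S| = 0.009037 (leading).

(a) P = 0.01004 W  (b) Q = -1.111 VAR  (c) S = 1.111 VA  (d) PF = 0.009037 (leading)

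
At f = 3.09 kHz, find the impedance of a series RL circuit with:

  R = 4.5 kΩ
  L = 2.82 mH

Step 1 — Angular frequency: ω = 2π·f = 2π·3090 = 1.942e+04 rad/s.
Step 2 — Component impedances:
  R: Z = R = 4500 Ω
  L: Z = jωL = j·1.942e+04·0.00282 = 0 + j54.75 Ω
Step 3 — Series combination: Z_total = R + L = 4500 + j54.75 Ω = 4500∠0.7° Ω.

Z = 4500 + j54.75 Ω = 4500∠0.7° Ω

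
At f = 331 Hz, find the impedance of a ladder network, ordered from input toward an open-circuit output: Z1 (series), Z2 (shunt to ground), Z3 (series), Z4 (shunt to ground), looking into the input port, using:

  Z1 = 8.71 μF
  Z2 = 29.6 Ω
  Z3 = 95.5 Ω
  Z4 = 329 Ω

Step 1 — Angular frequency: ω = 2π·f = 2π·331 = 2080 rad/s.
Step 2 — Component impedances:
  Z1: Z = 1/(jωC) = -j/(ω·C) = 0 - j55.2 Ω
  Z2: Z = R = 29.6 Ω
  Z3: Z = R = 95.5 Ω
  Z4: Z = R = 329 Ω
Step 3 — Ladder network (open output): work backward from the far end, alternating series and parallel combinations. Z_in = 27.67 - j55.2 Ω = 61.75∠-63.4° Ω.

Z = 27.67 - j55.2 Ω = 61.75∠-63.4° Ω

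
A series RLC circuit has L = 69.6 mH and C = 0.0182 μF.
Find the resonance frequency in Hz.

Step 1 — Resonance condition Im(Z)=0 gives ω₀ = 1/√(LC).
Step 2 — ω₀ = 1/√(0.0696·1.82e-08) = 2.81e+04 rad/s.
Step 3 — f₀ = ω₀/(2π) = 4472 Hz.

f₀ = 4472 Hz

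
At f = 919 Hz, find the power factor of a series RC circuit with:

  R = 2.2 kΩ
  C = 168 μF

Step 1 — Angular frequency: ω = 2π·f = 2π·919 = 5774 rad/s.
Step 2 — Component impedances:
  R: Z = R = 2200 Ω
  C: Z = 1/(jωC) = -j/(ω·C) = 0 - j1.031 Ω
Step 3 — Series combination: Z_total = R + C = 2200 - j1.031 Ω = 2200∠-0.0° Ω.
Step 4 — Power factor: PF = cos(φ) = Re(Z)/|Z| = 2200/2200 = 1.
Step 5 — Type: Im(Z) = -1.031 ⇒ leading (phase φ = -0.0°).

PF = 1 (leading, φ = -0.0°)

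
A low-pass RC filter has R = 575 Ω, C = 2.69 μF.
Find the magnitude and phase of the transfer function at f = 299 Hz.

Step 1 — Angular frequency: ω = 2π·299 = 1879 rad/s.
Step 2 — Transfer function: H(jω) = 1/(1 + jωRC).
Step 3 — Denominator: 1 + jωRC = 1 + j·1879·575·2.69e-06 = 1 + j2.906.
Step 4 — H = 0.1059 - j0.3077.
Step 5 — Magnitude: |H| = 0.3254 (-9.8 dB); phase: φ = -71.0°.

|H| = 0.3254 (-9.8 dB), φ = -71.0°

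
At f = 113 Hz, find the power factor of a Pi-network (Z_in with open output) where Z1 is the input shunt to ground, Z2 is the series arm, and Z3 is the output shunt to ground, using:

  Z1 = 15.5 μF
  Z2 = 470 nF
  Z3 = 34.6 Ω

Step 1 — Angular frequency: ω = 2π·f = 2π·113 = 710 rad/s.
Step 2 — Component impedances:
  Z1: Z = 1/(jωC) = -j/(ω·C) = 0 - j90.87 Ω
  Z2: Z = 1/(jωC) = -j/(ω·C) = 0 - j2997 Ω
  Z3: Z = R = 34.6 Ω
Step 3 — With open output, the series arm Z2 and the output shunt Z3 appear in series to ground: Z2 + Z3 = 34.6 - j2997 Ω.
Step 4 — Parallel with input shunt Z1: Z_in = Z1 || (Z2 + Z3) = 0.02996 - j88.19 Ω = 88.19∠-90.0° Ω.
Step 5 — Power factor: PF = cos(φ) = Re(Z)/|Z| = 0.029965/88.194 = 0.0003398.
Step 6 — Type: Im(Z) = -88.19 ⇒ leading (phase φ = -90.0°).

PF = 0.0003398 (leading, φ = -90.0°)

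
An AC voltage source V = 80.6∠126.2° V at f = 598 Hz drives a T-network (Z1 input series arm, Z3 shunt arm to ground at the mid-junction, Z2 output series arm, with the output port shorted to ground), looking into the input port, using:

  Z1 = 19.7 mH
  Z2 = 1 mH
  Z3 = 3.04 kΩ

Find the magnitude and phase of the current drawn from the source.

Step 1 — Angular frequency: ω = 2π·f = 2π·598 = 3757 rad/s.
Step 2 — Component impedances:
  Z1: Z = jωL = j·3757·0.0197 = 0 + j74.02 Ω
  Z2: Z = jωL = j·3757·0.001 = 0 + j3.757 Ω
  Z3: Z = R = 3040 Ω
Step 3 — With the output port shorted to ground, the output series arm Z2 runs from the junction to ground; the shunt arm Z3 also runs from the junction to ground. They appear in parallel: Z3 || Z2 = 0.004644 + j3.757 Ω.
Step 4 — Series with input arm Z1: Z_in = Z1 + (Z3 || Z2) = 0.004644 + j77.78 Ω = 77.78∠90.0° Ω.
Step 5 — Source phasor: V = 80.6∠126.2° V = -47.6 + j65.04 V.
Step 6 — Ohm's law: I = V / Z_total = (-47.6 + j65.04) / (0.004644 + j77.78) = 0.8362 + j0.6121 A.
Step 7 — Convert to polar: |I| = 1.036 A, ∠I = 36.2°.

I = 1.036∠36.2° A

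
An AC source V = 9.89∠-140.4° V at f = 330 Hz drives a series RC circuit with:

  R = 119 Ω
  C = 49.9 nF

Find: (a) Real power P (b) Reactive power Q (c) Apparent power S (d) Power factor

Step 1 — Angular frequency: ω = 2π·f = 2π·330 = 2073 rad/s.
Step 2 — Component impedances:
  R: Z = R = 119 Ω
  C: Z = 1/(jωC) = -j/(ω·C) = 0 - j9665 Ω
Step 3 — Series combination: Z_total = R + C = 119 - j9665 Ω = 9666∠-89.3° Ω.
Step 4 — Source phasor: V = 9.89∠-140.4° V = -7.62 - j6.304 V.
Step 5 — Current: I = V / Z = 0.0006425 - j0.0007964 A = 0.001023∠-51.1° A.
Step 6 — Complex power: S = V·I* = 0.0001246 - j0.01012 VA.
Step 7 — Real power: P = Re(S) = 0.0001246 W.
Step 8 — Reactive power: Q = Im(S) = -0.01012 VAR.
Step 9 — Apparent power: |S| = 0.01012 VA.
Step 10 — Power factor: PF = P/|S| = 0.01231 (leading).

(a) P = 0.0001246 W  (b) Q = -0.01012 VAR  (c) S = 0.01012 VA  (d) PF = 0.01231 (leading)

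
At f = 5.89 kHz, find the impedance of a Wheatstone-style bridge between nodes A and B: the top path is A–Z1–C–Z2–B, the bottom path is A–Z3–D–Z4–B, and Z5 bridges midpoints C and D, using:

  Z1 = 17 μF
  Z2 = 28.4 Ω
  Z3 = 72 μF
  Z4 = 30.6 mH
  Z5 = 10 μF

Step 1 — Angular frequency: ω = 2π·f = 2π·5890 = 3.701e+04 rad/s.
Step 2 — Component impedances:
  Z1: Z = 1/(jωC) = -j/(ω·C) = 0 - j1.589 Ω
  Z2: Z = R = 28.4 Ω
  Z3: Z = 1/(jωC) = -j/(ω·C) = 0 - j0.3753 Ω
  Z4: Z = jωL = j·3.701e+04·0.0306 = 0 + j1132 Ω
  Z5: Z = 1/(jωC) = -j/(ω·C) = 0 - j2.702 Ω
Step 3 — Bridge requires nodal analysis (the Z5 bridge couples midpoints C and D, so the two paths cannot be reduced to a simple series/parallel combination). Setting node B to ground and injecting 1 A at node A, the 3-node admittance system at A, C, D solves to V_A = Z_AB = 28.43 - j0.3352 Ω = 28.43∠-0.7° Ω.

Z = 28.43 - j0.3352 Ω = 28.43∠-0.7° Ω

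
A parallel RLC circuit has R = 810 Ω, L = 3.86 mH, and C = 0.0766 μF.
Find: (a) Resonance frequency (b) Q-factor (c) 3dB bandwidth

Step 1 — Resonance: ω₀ = 1/√(LC) = 1/√(0.00386·7.66e-08) = 5.816e+04 rad/s.
Step 2 — f₀ = ω₀/(2π) = 9256 Hz.
Step 3 — Parallel Q: Q = R/(ω₀L) = 810/(5.816e+04·0.00386) = 3.608.
Step 4 — Bandwidth: Δω = ω₀/Q = 1.612e+04 rad/s; BW = Δω/(2π) = 2565 Hz.

(a) f₀ = 9256 Hz  (b) Q = 3.608  (c) BW = 2565 Hz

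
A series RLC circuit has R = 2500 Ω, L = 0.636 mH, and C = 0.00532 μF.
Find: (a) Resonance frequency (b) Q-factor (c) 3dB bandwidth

Step 1 — Resonance: ω₀ = 1/√(LC) = 1/√(0.000636·5.32e-09) = 5.436e+05 rad/s.
Step 2 — f₀ = ω₀/(2π) = 8.652e+04 Hz.
Step 3 — Series Q: Q = ω₀L/R = 5.436e+05·0.000636/2500 = 0.1383.
Step 4 — Bandwidth: Δω = ω₀/Q = 3.931e+06 rad/s; BW = Δω/(2π) = 6.256e+05 Hz.

(a) f₀ = 8.652e+04 Hz  (b) Q = 0.1383  (c) BW = 6.256e+05 Hz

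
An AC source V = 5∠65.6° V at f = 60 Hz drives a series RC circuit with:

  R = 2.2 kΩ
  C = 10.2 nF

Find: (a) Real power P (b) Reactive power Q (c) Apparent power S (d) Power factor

Step 1 — Angular frequency: ω = 2π·f = 2π·60 = 377 rad/s.
Step 2 — Component impedances:
  R: Z = R = 2200 Ω
  C: Z = 1/(jωC) = -j/(ω·C) = 0 - j2.601e+05 Ω
Step 3 — Series combination: Z_total = R + C = 2200 - j2.601e+05 Ω = 2.601e+05∠-89.5° Ω.
Step 4 — Source phasor: V = 5∠65.6° V = 2.066 + j4.553 V.
Step 5 — Current: I = V / Z = -1.744e-05 + j8.09e-06 A = 1.923e-05∠155.1° A.
Step 6 — Complex power: S = V·I* = 8.132e-07 - j9.613e-05 VA.
Step 7 — Real power: P = Re(S) = 8.132e-07 W.
Step 8 — Reactive power: Q = Im(S) = -9.613e-05 VAR.
Step 9 — Apparent power: |S| = 9.613e-05 VA.
Step 10 — Power factor: PF = P/|S| = 0.008459 (leading).

(a) P = 8.132e-07 W  (b) Q = -9.613e-05 VAR  (c) S = 9.613e-05 VA  (d) PF = 0.008459 (leading)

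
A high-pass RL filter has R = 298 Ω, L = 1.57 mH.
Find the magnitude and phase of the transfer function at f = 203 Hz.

Step 1 — Angular frequency: ω = 2π·203 = 1275 rad/s.
Step 2 — Transfer function: H(jω) = jωL/(R + jωL).
Step 3 — Numerator jωL = j·2.003; denominator R + jωL = 298 + j2.003.
Step 4 — H = 4.515e-05 + j0.00672.
Step 5 — Magnitude: |H| = 0.00672 (-43.5 dB); phase: φ = 89.6°.

|H| = 0.00672 (-43.5 dB), φ = 89.6°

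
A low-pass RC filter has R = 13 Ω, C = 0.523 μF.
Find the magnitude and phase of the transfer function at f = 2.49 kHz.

Step 1 — Angular frequency: ω = 2π·2490 = 1.565e+04 rad/s.
Step 2 — Transfer function: H(jω) = 1/(1 + jωRC).
Step 3 — Denominator: 1 + jωRC = 1 + j·1.565e+04·13·5.23e-07 = 1 + j0.1064.
Step 4 — H = 0.9888 - j0.1052.
Step 5 — Magnitude: |H| = 0.9944 (-0.0 dB); phase: φ = -6.1°.

|H| = 0.9944 (-0.0 dB), φ = -6.1°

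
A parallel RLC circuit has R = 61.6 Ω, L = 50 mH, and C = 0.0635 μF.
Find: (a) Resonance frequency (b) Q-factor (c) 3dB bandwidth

Step 1 — Resonance: ω₀ = 1/√(LC) = 1/√(0.05·6.35e-08) = 1.775e+04 rad/s.
Step 2 — f₀ = ω₀/(2π) = 2825 Hz.
Step 3 — Parallel Q: Q = R/(ω₀L) = 61.6/(1.775e+04·0.05) = 0.06942.
Step 4 — Bandwidth: Δω = ω₀/Q = 2.556e+05 rad/s; BW = Δω/(2π) = 4.069e+04 Hz.

(a) f₀ = 2825 Hz  (b) Q = 0.06942  (c) BW = 4.069e+04 Hz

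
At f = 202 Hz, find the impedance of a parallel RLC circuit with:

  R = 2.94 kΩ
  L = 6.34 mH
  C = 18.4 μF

Step 1 — Angular frequency: ω = 2π·f = 2π·202 = 1269 rad/s.
Step 2 — Component impedances:
  R: Z = R = 2940 Ω
  L: Z = jωL = j·1269·0.00634 = 0 + j8.047 Ω
  C: Z = 1/(jωC) = -j/(ω·C) = 0 - j42.82 Ω
Step 3 — Parallel combination: 1/Z_total = 1/R + 1/L + 1/C; Z_total = 0.0334 + j9.909 Ω = 9.909∠89.8° Ω.

Z = 0.0334 + j9.909 Ω = 9.909∠89.8° Ω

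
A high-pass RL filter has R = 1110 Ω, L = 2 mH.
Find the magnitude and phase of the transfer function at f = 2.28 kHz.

Step 1 — Angular frequency: ω = 2π·2280 = 1.433e+04 rad/s.
Step 2 — Transfer function: H(jω) = jωL/(R + jωL).
Step 3 — Numerator jωL = j·28.65; denominator R + jωL = 1110 + j28.65.
Step 4 — H = 0.0006658 + j0.02579.
Step 5 — Magnitude: |H| = 0.0258 (-31.8 dB); phase: φ = 88.5°.

|H| = 0.0258 (-31.8 dB), φ = 88.5°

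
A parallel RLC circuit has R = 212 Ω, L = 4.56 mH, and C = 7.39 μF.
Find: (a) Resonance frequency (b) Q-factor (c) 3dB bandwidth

Step 1 — Resonance: ω₀ = 1/√(LC) = 1/√(0.00456·7.39e-06) = 5447 rad/s.
Step 2 — f₀ = ω₀/(2π) = 867 Hz.
Step 3 — Parallel Q: Q = R/(ω₀L) = 212/(5447·0.00456) = 8.534.
Step 4 — Bandwidth: Δω = ω₀/Q = 638.3 rad/s; BW = Δω/(2π) = 101.6 Hz.

(a) f₀ = 867 Hz  (b) Q = 8.534  (c) BW = 101.6 Hz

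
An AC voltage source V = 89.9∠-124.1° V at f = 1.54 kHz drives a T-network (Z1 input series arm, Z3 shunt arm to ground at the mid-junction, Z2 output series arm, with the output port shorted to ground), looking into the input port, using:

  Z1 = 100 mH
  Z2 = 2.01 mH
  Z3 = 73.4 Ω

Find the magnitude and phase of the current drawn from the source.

Step 1 — Angular frequency: ω = 2π·f = 2π·1540 = 9676 rad/s.
Step 2 — Component impedances:
  Z1: Z = jωL = j·9676·0.1 = 0 + j967.6 Ω
  Z2: Z = jωL = j·9676·0.00201 = 0 + j19.45 Ω
  Z3: Z = R = 73.4 Ω
Step 3 — With the output port shorted to ground, the output series arm Z2 runs from the junction to ground; the shunt arm Z3 also runs from the junction to ground. They appear in parallel: Z3 || Z2 = 4.815 + j18.17 Ω.
Step 4 — Series with input arm Z1: Z_in = Z1 + (Z3 || Z2) = 4.815 + j985.8 Ω = 985.8∠89.7° Ω.
Step 5 — Source phasor: V = 89.9∠-124.1° V = -50.4 - j74.44 V.
Step 6 — Ohm's law: I = V / Z_total = (-50.4 - j74.44) / (4.815 + j985.8) = -0.07576 + j0.05076 A.
Step 7 — Convert to polar: |I| = 0.0912 A, ∠I = 146.2°.

I = 0.0912∠146.2° A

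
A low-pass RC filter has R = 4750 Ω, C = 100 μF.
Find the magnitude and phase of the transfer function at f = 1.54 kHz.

Step 1 — Angular frequency: ω = 2π·1540 = 9676 rad/s.
Step 2 — Transfer function: H(jω) = 1/(1 + jωRC).
Step 3 — Denominator: 1 + jωRC = 1 + j·9676·4750·0.0001 = 1 + j4596.
Step 4 — H = 4.734e-08 - j0.0002176.
Step 5 — Magnitude: |H| = 0.0002176 (-73.2 dB); phase: φ = -90.0°.

|H| = 0.0002176 (-73.2 dB), φ = -90.0°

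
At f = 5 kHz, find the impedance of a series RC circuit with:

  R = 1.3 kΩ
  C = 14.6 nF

Step 1 — Angular frequency: ω = 2π·f = 2π·5000 = 3.142e+04 rad/s.
Step 2 — Component impedances:
  R: Z = R = 1300 Ω
  C: Z = 1/(jωC) = -j/(ω·C) = 0 - j2180 Ω
Step 3 — Series combination: Z_total = R + C = 1300 - j2180 Ω = 2538∠-59.2° Ω.

Z = 1300 - j2180 Ω = 2538∠-59.2° Ω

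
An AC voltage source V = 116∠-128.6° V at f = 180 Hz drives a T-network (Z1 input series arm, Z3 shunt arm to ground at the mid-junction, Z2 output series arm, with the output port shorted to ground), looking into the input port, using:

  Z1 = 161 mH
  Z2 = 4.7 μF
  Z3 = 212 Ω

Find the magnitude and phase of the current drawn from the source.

Step 1 — Angular frequency: ω = 2π·f = 2π·180 = 1131 rad/s.
Step 2 — Component impedances:
  Z1: Z = jωL = j·1131·0.161 = 0 + j182.1 Ω
  Z2: Z = 1/(jωC) = -j/(ω·C) = 0 - j188.1 Ω
  Z3: Z = R = 212 Ω
Step 3 — With the output port shorted to ground, the output series arm Z2 runs from the junction to ground; the shunt arm Z3 also runs from the junction to ground. They appear in parallel: Z3 || Z2 = 93.4 - j105.2 Ω.
Step 4 — Series with input arm Z1: Z_in = Z1 + (Z3 || Z2) = 93.4 + j76.84 Ω = 120.9∠39.4° Ω.
Step 5 — Source phasor: V = 116∠-128.6° V = -72.37 - j90.66 V.
Step 6 — Ohm's law: I = V / Z_total = (-72.37 - j90.66) / (93.4 + j76.84) = -0.9383 - j0.1987 A.
Step 7 — Convert to polar: |I| = 0.9591 A, ∠I = -168.0°.

I = 0.9591∠-168.0° A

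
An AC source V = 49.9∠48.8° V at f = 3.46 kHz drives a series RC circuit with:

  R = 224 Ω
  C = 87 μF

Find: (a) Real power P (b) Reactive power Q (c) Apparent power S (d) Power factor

Step 1 — Angular frequency: ω = 2π·f = 2π·3460 = 2.174e+04 rad/s.
Step 2 — Component impedances:
  R: Z = R = 224 Ω
  C: Z = 1/(jωC) = -j/(ω·C) = 0 - j0.5287 Ω
Step 3 — Series combination: Z_total = R + C = 224 - j0.5287 Ω = 224∠-0.1° Ω.
Step 4 — Source phasor: V = 49.9∠48.8° V = 32.87 + j37.55 V.
Step 5 — Current: I = V / Z = 0.1463 + j0.168 A = 0.2228∠48.9° A.
Step 6 — Complex power: S = V·I* = 11.12 - j0.02624 VA.
Step 7 — Real power: P = Re(S) = 11.12 W.
Step 8 — Reactive power: Q = Im(S) = -0.02624 VAR.
Step 9 — Apparent power: |S| = 11.12 VA.
Step 10 — Power factor: PF = P/|S| = 1 (leading).

(a) P = 11.12 W  (b) Q = -0.02624 VAR  (c) S = 11.12 VA  (d) PF = 1 (leading)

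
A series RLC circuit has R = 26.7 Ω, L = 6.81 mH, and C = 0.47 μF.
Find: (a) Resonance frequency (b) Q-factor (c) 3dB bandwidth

Step 1 — Resonance: ω₀ = 1/√(LC) = 1/√(0.00681·4.7e-07) = 1.768e+04 rad/s.
Step 2 — f₀ = ω₀/(2π) = 2813 Hz.
Step 3 — Series Q: Q = ω₀L/R = 1.768e+04·0.00681/26.7 = 4.508.
Step 4 — Bandwidth: Δω = ω₀/Q = 3921 rad/s; BW = Δω/(2π) = 624 Hz.

(a) f₀ = 2813 Hz  (b) Q = 4.508  (c) BW = 624 Hz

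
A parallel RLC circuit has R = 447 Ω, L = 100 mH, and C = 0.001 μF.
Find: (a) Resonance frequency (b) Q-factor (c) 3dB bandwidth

Step 1 — Resonance: ω₀ = 1/√(LC) = 1/√(0.1·1e-09) = 1e+05 rad/s.
Step 2 — f₀ = ω₀/(2π) = 1.592e+04 Hz.
Step 3 — Parallel Q: Q = R/(ω₀L) = 447/(1e+05·0.1) = 0.0447.
Step 4 — Bandwidth: Δω = ω₀/Q = 2.237e+06 rad/s; BW = Δω/(2π) = 3.561e+05 Hz.

(a) f₀ = 1.592e+04 Hz  (b) Q = 0.0447  (c) BW = 3.561e+05 Hz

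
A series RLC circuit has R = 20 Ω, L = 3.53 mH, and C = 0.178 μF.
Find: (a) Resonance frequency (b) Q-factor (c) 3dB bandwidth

Step 1 — Resonance: ω₀ = 1/√(LC) = 1/√(0.00353·1.78e-07) = 3.989e+04 rad/s.
Step 2 — f₀ = ω₀/(2π) = 6349 Hz.
Step 3 — Series Q: Q = ω₀L/R = 3.989e+04·0.00353/20 = 7.041.
Step 4 — Bandwidth: Δω = ω₀/Q = 5666 rad/s; BW = Δω/(2π) = 901.7 Hz.

(a) f₀ = 6349 Hz  (b) Q = 7.041  (c) BW = 901.7 Hz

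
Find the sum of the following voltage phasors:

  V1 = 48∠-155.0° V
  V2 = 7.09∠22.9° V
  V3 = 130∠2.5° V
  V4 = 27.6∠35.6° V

Step 1 — Convert each phasor to rectangular form:
  V1 = 48·(cos(-155.0°) + j·sin(-155.0°)) = -43.5 - j20.29 V
  V2 = 7.09·(cos(22.9°) + j·sin(22.9°)) = 6.531 + j2.759 V
  V3 = 130·(cos(2.5°) + j·sin(2.5°)) = 129.9 + j5.671 V
  V4 = 27.6·(cos(35.6°) + j·sin(35.6°)) = 22.44 + j16.07 V
Step 2 — Sum components: V_total = 115.3 + j4.21 V.
Step 3 — Convert to polar: |V_total| = 115.4 V, ∠V_total = 2.1°.

V_total = 115.4∠2.1° V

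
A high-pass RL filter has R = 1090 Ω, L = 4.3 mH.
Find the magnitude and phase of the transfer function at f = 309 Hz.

Step 1 — Angular frequency: ω = 2π·309 = 1942 rad/s.
Step 2 — Transfer function: H(jω) = jωL/(R + jωL).
Step 3 — Numerator jωL = j·8.348; denominator R + jωL = 1090 + j8.348.
Step 4 — H = 5.866e-05 + j0.007659.
Step 5 — Magnitude: |H| = 0.007659 (-42.3 dB); phase: φ = 89.6°.

|H| = 0.007659 (-42.3 dB), φ = 89.6°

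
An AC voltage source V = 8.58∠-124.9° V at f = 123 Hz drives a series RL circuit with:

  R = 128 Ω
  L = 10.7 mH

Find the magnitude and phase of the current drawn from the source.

Step 1 — Angular frequency: ω = 2π·f = 2π·123 = 772.8 rad/s.
Step 2 — Component impedances:
  R: Z = R = 128 Ω
  L: Z = jωL = j·772.8·0.0107 = 0 + j8.269 Ω
Step 3 — Series combination: Z_total = R + L = 128 + j8.269 Ω = 128.3∠3.7° Ω.
Step 4 — Source phasor: V = 8.58∠-124.9° V = -4.909 - j7.037 V.
Step 5 — Ohm's law: I = V / Z_total = (-4.909 - j7.037) / (128 + j8.269) = -0.04173 - j0.05228 A.
Step 6 — Convert to polar: |I| = 0.06689 A, ∠I = -128.6°.

I = 0.06689∠-128.6° A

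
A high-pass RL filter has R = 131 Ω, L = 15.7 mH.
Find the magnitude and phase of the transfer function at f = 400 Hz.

Step 1 — Angular frequency: ω = 2π·400 = 2513 rad/s.
Step 2 — Transfer function: H(jω) = jωL/(R + jωL).
Step 3 — Numerator jωL = j·39.46; denominator R + jωL = 131 + j39.46.
Step 4 — H = 0.08318 + j0.2762.
Step 5 — Magnitude: |H| = 0.2884 (-10.8 dB); phase: φ = 73.2°.

|H| = 0.2884 (-10.8 dB), φ = 73.2°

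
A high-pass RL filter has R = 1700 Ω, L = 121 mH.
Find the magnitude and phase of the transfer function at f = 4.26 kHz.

Step 1 — Angular frequency: ω = 2π·4260 = 2.677e+04 rad/s.
Step 2 — Transfer function: H(jω) = jωL/(R + jωL).
Step 3 — Numerator jωL = j·3239; denominator R + jωL = 1700 + j3239.
Step 4 — H = 0.784 + j0.4115.
Step 5 — Magnitude: |H| = 0.8854 (-1.1 dB); phase: φ = 27.7°.

|H| = 0.8854 (-1.1 dB), φ = 27.7°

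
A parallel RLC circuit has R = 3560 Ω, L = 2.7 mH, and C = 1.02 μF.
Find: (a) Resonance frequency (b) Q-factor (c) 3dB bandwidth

Step 1 — Resonance: ω₀ = 1/√(LC) = 1/√(0.0027·1.02e-06) = 1.906e+04 rad/s.
Step 2 — f₀ = ω₀/(2π) = 3033 Hz.
Step 3 — Parallel Q: Q = R/(ω₀L) = 3560/(1.906e+04·0.0027) = 69.19.
Step 4 — Bandwidth: Δω = ω₀/Q = 275.4 rad/s; BW = Δω/(2π) = 43.83 Hz.

(a) f₀ = 3033 Hz  (b) Q = 69.19  (c) BW = 43.83 Hz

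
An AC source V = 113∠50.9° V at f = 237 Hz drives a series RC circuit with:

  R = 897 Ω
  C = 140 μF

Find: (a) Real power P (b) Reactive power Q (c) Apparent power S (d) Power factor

Step 1 — Angular frequency: ω = 2π·f = 2π·237 = 1489 rad/s.
Step 2 — Component impedances:
  R: Z = R = 897 Ω
  C: Z = 1/(jωC) = -j/(ω·C) = 0 - j4.797 Ω
Step 3 — Series combination: Z_total = R + C = 897 - j4.797 Ω = 897∠-0.3° Ω.
Step 4 — Source phasor: V = 113∠50.9° V = 71.27 + j87.69 V.
Step 5 — Current: I = V / Z = 0.07892 + j0.09818 A = 0.126∠51.2° A.
Step 6 — Complex power: S = V·I* = 14.23 - j0.07612 VA.
Step 7 — Real power: P = Re(S) = 14.23 W.
Step 8 — Reactive power: Q = Im(S) = -0.07612 VAR.
Step 9 — Apparent power: |S| = 14.24 VA.
Step 10 — Power factor: PF = P/|S| = 1 (leading).

(a) P = 14.23 W  (b) Q = -0.07612 VAR  (c) S = 14.24 VA  (d) PF = 1 (leading)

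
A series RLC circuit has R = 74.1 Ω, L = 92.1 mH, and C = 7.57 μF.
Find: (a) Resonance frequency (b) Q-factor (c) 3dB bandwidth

Step 1 — Resonance condition Im(Z)=0 gives ω₀ = 1/√(LC).
Step 2 — ω₀ = 1/√(0.0921·7.57e-06) = 1198 rad/s.
Step 3 — f₀ = ω₀/(2π) = 190.6 Hz.
Step 4 — Series Q: Q = ω₀L/R = 1198·0.0921/74.1 = 1.489.
Step 5 — 3dB bandwidth: Δω = ω₀/Q = 804.6 rad/s; BW = Δω/(2π) = 128 Hz.

(a) f₀ = 190.6 Hz  (b) Q = 1.489  (c) BW = 128 Hz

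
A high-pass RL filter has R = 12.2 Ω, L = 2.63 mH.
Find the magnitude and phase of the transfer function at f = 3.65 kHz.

Step 1 — Angular frequency: ω = 2π·3650 = 2.293e+04 rad/s.
Step 2 — Transfer function: H(jω) = jωL/(R + jωL).
Step 3 — Numerator jωL = j·60.32; denominator R + jωL = 12.2 + j60.32.
Step 4 — H = 0.9607 + j0.1943.
Step 5 — Magnitude: |H| = 0.9802 (-0.2 dB); phase: φ = 11.4°.

|H| = 0.9802 (-0.2 dB), φ = 11.4°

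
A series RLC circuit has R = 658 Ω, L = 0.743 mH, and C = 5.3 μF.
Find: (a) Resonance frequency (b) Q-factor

Step 1 — Resonance condition Im(Z)=0 gives ω₀ = 1/√(LC).
Step 2 — ω₀ = 1/√(0.000743·5.3e-06) = 1.594e+04 rad/s.
Step 3 — f₀ = ω₀/(2π) = 2536 Hz.
Step 4 — Series Q: Q = ω₀L/R = 1.594e+04·0.000743/658 = 0.01799.

(a) f₀ = 2536 Hz  (b) Q = 0.01799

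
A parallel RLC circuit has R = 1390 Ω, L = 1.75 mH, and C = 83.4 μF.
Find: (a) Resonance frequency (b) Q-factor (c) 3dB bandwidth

Step 1 — Resonance: ω₀ = 1/√(LC) = 1/√(0.00175·8.34e-05) = 2618 rad/s.
Step 2 — f₀ = ω₀/(2π) = 416.6 Hz.
Step 3 — Parallel Q: Q = R/(ω₀L) = 1390/(2618·0.00175) = 303.4.
Step 4 — Bandwidth: Δω = ω₀/Q = 8.626 rad/s; BW = Δω/(2π) = 1.373 Hz.

(a) f₀ = 416.6 Hz  (b) Q = 303.4  (c) BW = 1.373 Hz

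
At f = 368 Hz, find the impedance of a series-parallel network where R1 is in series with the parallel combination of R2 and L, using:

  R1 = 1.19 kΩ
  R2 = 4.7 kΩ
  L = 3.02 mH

Step 1 — Angular frequency: ω = 2π·f = 2π·368 = 2312 rad/s.
Step 2 — Component impedances:
  R1: Z = R = 1190 Ω
  R2: Z = R = 4700 Ω
  L: Z = jωL = j·2312·0.00302 = 0 + j6.983 Ω
Step 3 — Parallel branch: R2 || L = 1/(1/R2 + 1/L) = 0.01037 + j6.983 Ω.
Step 4 — Series with R1: Z_total = R1 + (R2 || L) = 1190 + j6.983 Ω = 1190∠0.3° Ω.

Z = 1190 + j6.983 Ω = 1190∠0.3° Ω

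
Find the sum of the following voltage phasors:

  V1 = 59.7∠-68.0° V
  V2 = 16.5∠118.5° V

Step 1 — Convert each phasor to rectangular form:
  V1 = 59.7·(cos(-68.0°) + j·sin(-68.0°)) = 22.36 - j55.35 V
  V2 = 16.5·(cos(118.5°) + j·sin(118.5°)) = -7.873 + j14.5 V
Step 2 — Sum components: V_total = 14.49 - j40.85 V.
Step 3 — Convert to polar: |V_total| = 43.35 V, ∠V_total = -70.5°.

V_total = 43.35∠-70.5° V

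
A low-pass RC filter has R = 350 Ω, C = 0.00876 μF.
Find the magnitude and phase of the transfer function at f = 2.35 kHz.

Step 1 — Angular frequency: ω = 2π·2350 = 1.477e+04 rad/s.
Step 2 — Transfer function: H(jω) = 1/(1 + jωRC).
Step 3 — Denominator: 1 + jωRC = 1 + j·1.477e+04·350·8.76e-09 = 1 + j0.04527.
Step 4 — H = 0.998 - j0.04518.
Step 5 — Magnitude: |H| = 0.999 (-0.0 dB); phase: φ = -2.6°.

|H| = 0.999 (-0.0 dB), φ = -2.6°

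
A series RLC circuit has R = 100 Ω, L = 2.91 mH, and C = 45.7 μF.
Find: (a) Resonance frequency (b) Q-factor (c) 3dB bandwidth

Step 1 — Resonance: ω₀ = 1/√(LC) = 1/√(0.00291·4.57e-05) = 2742 rad/s.
Step 2 — f₀ = ω₀/(2π) = 436.4 Hz.
Step 3 — Series Q: Q = ω₀L/R = 2742·0.00291/100 = 0.0798.
Step 4 — Bandwidth: Δω = ω₀/Q = 3.436e+04 rad/s; BW = Δω/(2π) = 5469 Hz.

(a) f₀ = 436.4 Hz  (b) Q = 0.0798  (c) BW = 5469 Hz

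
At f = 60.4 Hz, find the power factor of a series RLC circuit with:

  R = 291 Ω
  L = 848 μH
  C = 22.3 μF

Step 1 — Angular frequency: ω = 2π·f = 2π·60.4 = 379.5 rad/s.
Step 2 — Component impedances:
  R: Z = R = 291 Ω
  L: Z = jωL = j·379.5·0.000848 = 0 + j0.3218 Ω
  C: Z = 1/(jωC) = -j/(ω·C) = 0 - j118.2 Ω
Step 3 — Series combination: Z_total = R + L + C = 291 - j117.8 Ω = 314∠-22.0° Ω.
Step 4 — Power factor: PF = cos(φ) = Re(Z)/|Z| = 291/313.95 = 0.9269.
Step 5 — Type: Im(Z) = -117.8 ⇒ leading (phase φ = -22.0°).

PF = 0.9269 (leading, φ = -22.0°)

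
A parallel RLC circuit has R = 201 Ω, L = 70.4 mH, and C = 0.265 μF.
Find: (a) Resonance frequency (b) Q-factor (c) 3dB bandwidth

Step 1 — Resonance: ω₀ = 1/√(LC) = 1/√(0.0704·2.65e-07) = 7321 rad/s.
Step 2 — f₀ = ω₀/(2π) = 1165 Hz.
Step 3 — Parallel Q: Q = R/(ω₀L) = 201/(7321·0.0704) = 0.39.
Step 4 — Bandwidth: Δω = ω₀/Q = 1.877e+04 rad/s; BW = Δω/(2π) = 2988 Hz.

(a) f₀ = 1165 Hz  (b) Q = 0.39  (c) BW = 2988 Hz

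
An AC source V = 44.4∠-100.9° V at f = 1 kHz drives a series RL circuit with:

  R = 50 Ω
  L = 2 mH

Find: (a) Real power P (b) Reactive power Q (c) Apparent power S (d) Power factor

Step 1 — Angular frequency: ω = 2π·f = 2π·1000 = 6283 rad/s.
Step 2 — Component impedances:
  R: Z = R = 50 Ω
  L: Z = jωL = j·6283·0.002 = 0 + j12.57 Ω
Step 3 — Series combination: Z_total = R + L = 50 + j12.57 Ω = 51.55∠14.1° Ω.
Step 4 — Source phasor: V = 44.4∠-100.9° V = -8.396 - j43.6 V.
Step 5 — Current: I = V / Z = -0.3641 - j0.7805 A = 0.8612∠-115.0° A.
Step 6 — Complex power: S = V·I* = 37.08 + j9.32 VA.
Step 7 — Real power: P = Re(S) = 37.08 W.
Step 8 — Reactive power: Q = Im(S) = 9.32 VAR.
Step 9 — Apparent power: |S| = 38.24 VA.
Step 10 — Power factor: PF = P/|S| = 0.9698 (lagging).

(a) P = 37.08 W  (b) Q = 9.32 VAR  (c) S = 38.24 VA  (d) PF = 0.9698 (lagging)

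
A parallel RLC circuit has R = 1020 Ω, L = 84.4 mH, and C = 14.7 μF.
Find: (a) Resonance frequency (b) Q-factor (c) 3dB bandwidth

Step 1 — Resonance: ω₀ = 1/√(LC) = 1/√(0.0844·1.47e-05) = 897.8 rad/s.
Step 2 — f₀ = ω₀/(2π) = 142.9 Hz.
Step 3 — Parallel Q: Q = R/(ω₀L) = 1020/(897.8·0.0844) = 13.46.
Step 4 — Bandwidth: Δω = ω₀/Q = 66.69 rad/s; BW = Δω/(2π) = 10.61 Hz.

(a) f₀ = 142.9 Hz  (b) Q = 13.46  (c) BW = 10.61 Hz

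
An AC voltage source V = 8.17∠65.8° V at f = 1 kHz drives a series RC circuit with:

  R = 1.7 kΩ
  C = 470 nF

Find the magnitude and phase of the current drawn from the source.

Step 1 — Angular frequency: ω = 2π·f = 2π·1000 = 6283 rad/s.
Step 2 — Component impedances:
  R: Z = R = 1700 Ω
  C: Z = 1/(jωC) = -j/(ω·C) = 0 - j338.6 Ω
Step 3 — Series combination: Z_total = R + C = 1700 - j338.6 Ω = 1733∠-11.3° Ω.
Step 4 — Source phasor: V = 8.17∠65.8° V = 3.349 + j7.452 V.
Step 5 — Ohm's law: I = V / Z_total = (3.349 + j7.452) / (1700 - j338.6) = 0.001055 + j0.004594 A.
Step 6 — Convert to polar: |I| = 0.004713 A, ∠I = 77.1°.

I = 0.004713∠77.1° A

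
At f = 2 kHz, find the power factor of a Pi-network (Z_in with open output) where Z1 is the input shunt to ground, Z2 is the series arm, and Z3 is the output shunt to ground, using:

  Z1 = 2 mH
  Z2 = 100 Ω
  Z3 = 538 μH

Step 1 — Angular frequency: ω = 2π·f = 2π·2000 = 1.257e+04 rad/s.
Step 2 — Component impedances:
  Z1: Z = jωL = j·1.257e+04·0.002 = 0 + j25.13 Ω
  Z2: Z = R = 100 Ω
  Z3: Z = jωL = j·1.257e+04·0.000538 = 0 + j6.761 Ω
Step 3 — With open output, the series arm Z2 and the output shunt Z3 appear in series to ground: Z2 + Z3 = 100 + j6.761 Ω.
Step 4 — Parallel with input shunt Z1: Z_in = Z1 || (Z2 + Z3) = 5.733 + j23.3 Ω = 24∠76.2° Ω.
Step 5 — Power factor: PF = cos(φ) = Re(Z)/|Z| = 5.733/24 = 0.2389.
Step 6 — Type: Im(Z) = 23.3 ⇒ lagging (phase φ = 76.2°).

PF = 0.2389 (lagging, φ = 76.2°)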